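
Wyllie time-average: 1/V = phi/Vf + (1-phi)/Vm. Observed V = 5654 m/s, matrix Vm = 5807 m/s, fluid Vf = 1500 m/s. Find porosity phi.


1/V - 1/Vm = 1/5654 - 1/5807 = 4.66e-06
1/Vf - 1/Vm = 1/1500 - 1/5807 = 0.00049446
phi = 4.66e-06 / 0.00049446 = 0.0094

0.0094


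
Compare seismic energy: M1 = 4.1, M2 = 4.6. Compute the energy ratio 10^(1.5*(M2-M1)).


M2 - M1 = 4.6 - 4.1 = 0.5
1.5 * 0.5 = 0.75
ratio = 10^0.75 = 5.62

5.62


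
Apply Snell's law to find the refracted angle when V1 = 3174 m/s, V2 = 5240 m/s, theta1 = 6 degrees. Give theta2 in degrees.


sin(theta1) = sin(6 deg) = 0.104528
sin(theta2) = V2/V1 * sin(theta1) = 5240/3174 * 0.104528 = 0.172567
theta2 = arcsin(0.172567) = 9.9371 degrees

9.9371


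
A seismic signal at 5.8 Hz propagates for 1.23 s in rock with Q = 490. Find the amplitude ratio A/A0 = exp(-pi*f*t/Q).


pi*f*t/Q = pi*5.8*1.23/490 = 0.045739
A/A0 = exp(-0.045739) = 0.955291

0.955291


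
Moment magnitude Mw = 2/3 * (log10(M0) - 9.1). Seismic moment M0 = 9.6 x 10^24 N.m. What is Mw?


log10(M0) = log10(9.6 x 10^24) = 24.9823
Mw = 2/3 * (24.9823 - 9.1)
= 2/3 * 15.8823
= 10.59

10.59


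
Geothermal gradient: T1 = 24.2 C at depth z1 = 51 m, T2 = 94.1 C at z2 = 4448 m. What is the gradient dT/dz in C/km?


dT = 94.1 - 24.2 = 69.9 C
dz = 4448 - 51 = 4397 m
gradient = dT/dz * 1000 = 69.9/4397 * 1000 = 15.8972 C/km

15.8972


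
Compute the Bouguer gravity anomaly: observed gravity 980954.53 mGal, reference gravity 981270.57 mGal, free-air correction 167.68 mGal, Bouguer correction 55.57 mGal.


BA = g_obs - g_ref + FAC - BC
= 980954.53 - 981270.57 + 167.68 - 55.57
= -203.93 mGal

-203.93


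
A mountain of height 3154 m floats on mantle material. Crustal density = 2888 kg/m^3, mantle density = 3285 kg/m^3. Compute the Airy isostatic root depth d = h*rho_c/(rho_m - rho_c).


rho_m - rho_c = 3285 - 2888 = 397
d = 3154 * 2888 / 397
= 9108752 / 397
= 22943.96 m

22943.96


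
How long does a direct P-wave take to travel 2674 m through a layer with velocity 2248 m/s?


t = x / V
= 2674 / 2248
= 1.1895 s

1.1895


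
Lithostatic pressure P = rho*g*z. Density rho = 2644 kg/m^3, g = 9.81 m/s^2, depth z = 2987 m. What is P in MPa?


P = rho * g * z / 1e6
= 2644 * 9.81 * 2987 / 1e6
= 77475730.68 / 1e6
= 77.4757 MPa

77.4757


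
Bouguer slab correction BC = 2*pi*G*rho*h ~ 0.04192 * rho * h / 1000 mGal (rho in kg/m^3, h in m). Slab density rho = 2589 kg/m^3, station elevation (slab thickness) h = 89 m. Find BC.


BC = 0.04192 * rho * h / 1000
= 0.04192 * 2589 * 89 / 1000
= 9.6592 mGal

9.6592


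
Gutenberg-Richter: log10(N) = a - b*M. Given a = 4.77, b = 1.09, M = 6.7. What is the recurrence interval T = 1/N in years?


log10(N) = 4.77 - 1.09*6.7 = -2.533
N = 10^-2.533 = 0.002931
T = 1/N = 1/0.002931 = 341.1929 years

341.1929


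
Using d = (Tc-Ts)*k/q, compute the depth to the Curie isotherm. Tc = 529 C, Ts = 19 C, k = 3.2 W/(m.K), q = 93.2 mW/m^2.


T_Curie - T_surf = 529 - 19 = 510 C
Convert q to W/m^2: 93.2 mW/m^2 = 0.0932 W/m^2
d = 510 * 3.2 / 0.0932 = 17510.73 m

17510.73


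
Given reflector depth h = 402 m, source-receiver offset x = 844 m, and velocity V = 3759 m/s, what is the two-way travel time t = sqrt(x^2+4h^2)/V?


x^2 + 4h^2 = 844^2 + 4*402^2 = 712336 + 646416 = 1358752
sqrt(1358752) = 1165.6552
t = 1165.6552 / 3759 = 0.3101 s

0.3101


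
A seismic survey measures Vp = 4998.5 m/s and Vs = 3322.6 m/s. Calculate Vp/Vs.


Vp/Vs = 4998.5 / 3322.6
= 1.5044

1.5044


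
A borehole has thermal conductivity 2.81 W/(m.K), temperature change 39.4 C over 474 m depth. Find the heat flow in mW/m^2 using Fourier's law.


q = k * dT / dz * 1000
= 2.81 * 39.4 / 474 * 1000
= 0.233574 * 1000
= 233.5738 mW/m^2

233.5738


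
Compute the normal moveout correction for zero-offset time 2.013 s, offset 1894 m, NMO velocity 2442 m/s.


x/Vnmo = 1894/2442 = 0.775594
(x/Vnmo)^2 = 0.601546
t0^2 = 4.052169
sqrt(4.052169 + 0.601546) = 2.157247
dt = 2.157247 - 2.013 = 0.144247

0.144247


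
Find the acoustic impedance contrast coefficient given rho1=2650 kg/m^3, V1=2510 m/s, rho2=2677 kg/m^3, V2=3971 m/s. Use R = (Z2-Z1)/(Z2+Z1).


Z1 = 2650 * 2510 = 6651500
Z2 = 2677 * 3971 = 10630367
R = (10630367 - 6651500) / (10630367 + 6651500) = 3978867 / 17281867 = 0.2302

0.2302


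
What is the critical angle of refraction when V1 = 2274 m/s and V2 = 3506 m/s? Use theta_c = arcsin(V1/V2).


V1/V2 = 2274/3506 = 0.648602
theta_c = arcsin(0.648602) = 40.4363 degrees

40.4363


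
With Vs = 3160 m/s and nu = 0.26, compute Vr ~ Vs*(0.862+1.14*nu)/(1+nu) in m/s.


Numerator factor = 0.862 + 1.14*0.26 = 1.1584
Denominator = 1 + 0.26 = 1.26
Vr = 3160 * 1.1584 / 1.26 = 2905.19 m/s

2905.19


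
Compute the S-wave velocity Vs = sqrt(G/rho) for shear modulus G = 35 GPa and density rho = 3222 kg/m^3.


Convert G to Pa: G = 35e9 Pa
Compute G/rho = 35e9 / 3222 = 10862818.1254
Vs = sqrt(10862818.1254) = 3295.88 m/s

3295.88


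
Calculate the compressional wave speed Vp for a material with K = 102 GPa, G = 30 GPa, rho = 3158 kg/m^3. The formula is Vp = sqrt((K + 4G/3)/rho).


First compute the effective modulus:
K + 4G/3 = 102e9 + 4*30e9/3 = 142000000000.0 Pa
Then divide by density:
142000000000.0 / 3158 = 44965167.8277 Pa/(kg/m^3)
Take the square root:
Vp = sqrt(44965167.8277) = 6705.61 m/s

6705.61


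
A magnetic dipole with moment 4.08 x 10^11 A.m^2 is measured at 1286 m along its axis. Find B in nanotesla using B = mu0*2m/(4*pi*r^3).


m = 4.08 x 10^11 = 408000000000 A.m^2
2m = 816000000000 A.m^2
r^3 = 1286^3 = 2126781656
B = (4pi*10^-7) * 816000000000 / (4*pi * 2126781656) * 1e9
= 1025415.842132 / 26725926505.12 * 1e9
= 38367.8314 nT

38367.8314


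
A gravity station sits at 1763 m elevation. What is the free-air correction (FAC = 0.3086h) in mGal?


FAC = 0.3086 * h
= 0.3086 * 1763
= 544.0618 mGal

544.0618


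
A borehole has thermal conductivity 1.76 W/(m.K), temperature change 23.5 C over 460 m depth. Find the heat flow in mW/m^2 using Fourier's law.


q = k * dT / dz * 1000
= 1.76 * 23.5 / 460 * 1000
= 0.089913 * 1000
= 89.913 mW/m^2

89.913


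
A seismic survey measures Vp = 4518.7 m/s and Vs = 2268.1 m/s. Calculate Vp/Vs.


Vp/Vs = 4518.7 / 2268.1
= 1.9923

1.9923


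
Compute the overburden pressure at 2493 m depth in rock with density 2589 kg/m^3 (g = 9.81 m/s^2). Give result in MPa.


P = rho * g * z / 1e6
= 2589 * 9.81 * 2493 / 1e6
= 63317438.37 / 1e6
= 63.3174 MPa

63.3174


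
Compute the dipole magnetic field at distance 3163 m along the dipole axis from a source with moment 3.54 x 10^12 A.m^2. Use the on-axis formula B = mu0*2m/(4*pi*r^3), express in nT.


m = 3.54 x 10^12 = 3540000000000 A.m^2
2m = 7080000000000 A.m^2
r^3 = 3163^3 = 31644451747
B = (4pi*10^-7) * 7080000000000 / (4*pi * 31644451747) * 1e9
= 8896990.394966 / 397655908541.01 * 1e9
= 22373.5903 nT

22373.5903


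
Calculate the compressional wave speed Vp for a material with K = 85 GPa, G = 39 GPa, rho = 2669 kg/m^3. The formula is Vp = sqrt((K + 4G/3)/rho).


First compute the effective modulus:
K + 4G/3 = 85e9 + 4*39e9/3 = 137000000000.0 Pa
Then divide by density:
137000000000.0 / 2669 = 51330086.1746 Pa/(kg/m^3)
Take the square root:
Vp = sqrt(51330086.1746) = 7164.5 m/s

7164.5


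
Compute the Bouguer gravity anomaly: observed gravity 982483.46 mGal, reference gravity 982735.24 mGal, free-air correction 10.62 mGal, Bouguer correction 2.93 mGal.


BA = g_obs - g_ref + FAC - BC
= 982483.46 - 982735.24 + 10.62 - 2.93
= -244.09 mGal

-244.09


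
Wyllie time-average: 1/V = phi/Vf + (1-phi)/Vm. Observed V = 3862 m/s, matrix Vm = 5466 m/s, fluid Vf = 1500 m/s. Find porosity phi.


1/V - 1/Vm = 1/3862 - 1/5466 = 7.598e-05
1/Vf - 1/Vm = 1/1500 - 1/5466 = 0.00048372
phi = 7.598e-05 / 0.00048372 = 0.1571

0.1571


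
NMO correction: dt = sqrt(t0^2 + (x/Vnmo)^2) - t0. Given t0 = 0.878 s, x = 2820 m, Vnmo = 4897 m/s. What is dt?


x/Vnmo = 2820/4897 = 0.575863
(x/Vnmo)^2 = 0.331618
t0^2 = 0.770884
sqrt(0.770884 + 0.331618) = 1.050001
dt = 1.050001 - 0.878 = 0.172001

0.172001


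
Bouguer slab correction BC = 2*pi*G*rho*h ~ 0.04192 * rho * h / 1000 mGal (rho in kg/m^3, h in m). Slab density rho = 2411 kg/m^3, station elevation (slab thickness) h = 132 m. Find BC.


BC = 0.04192 * rho * h / 1000
= 0.04192 * 2411 * 132 / 1000
= 13.3411 mGal

13.3411


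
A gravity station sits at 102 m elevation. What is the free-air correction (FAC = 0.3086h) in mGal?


FAC = 0.3086 * h
= 0.3086 * 102
= 31.4772 mGal

31.4772


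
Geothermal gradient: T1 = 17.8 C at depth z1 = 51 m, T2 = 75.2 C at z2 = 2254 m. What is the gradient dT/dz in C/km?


dT = 75.2 - 17.8 = 57.4 C
dz = 2254 - 51 = 2203 m
gradient = dT/dz * 1000 = 57.4/2203 * 1000 = 26.0554 C/km

26.0554


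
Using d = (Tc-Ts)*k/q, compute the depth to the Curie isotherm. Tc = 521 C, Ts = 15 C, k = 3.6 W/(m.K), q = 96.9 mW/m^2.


T_Curie - T_surf = 521 - 15 = 506 C
Convert q to W/m^2: 96.9 mW/m^2 = 0.0969 W/m^2
d = 506 * 3.6 / 0.0969 = 18798.76 m

18798.76


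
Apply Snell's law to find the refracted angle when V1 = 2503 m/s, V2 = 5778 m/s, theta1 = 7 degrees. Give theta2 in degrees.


sin(theta1) = sin(7 deg) = 0.121869
sin(theta2) = V2/V1 * sin(theta1) = 5778/2503 * 0.121869 = 0.281327
theta2 = arcsin(0.281327) = 16.3394 degrees

16.3394


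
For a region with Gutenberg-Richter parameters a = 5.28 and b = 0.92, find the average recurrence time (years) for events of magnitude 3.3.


log10(N) = 5.28 - 0.92*3.3 = 2.244
N = 10^2.244 = 175.38805
T = 1/N = 1/175.38805 = 0.0057 years

0.0057


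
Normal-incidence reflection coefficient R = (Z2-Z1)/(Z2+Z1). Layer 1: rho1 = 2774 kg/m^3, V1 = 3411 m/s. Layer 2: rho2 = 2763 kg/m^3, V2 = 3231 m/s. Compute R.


Z1 = 2774 * 3411 = 9462114
Z2 = 2763 * 3231 = 8927253
R = (8927253 - 9462114) / (8927253 + 9462114) = -534861 / 18389367 = -0.0291

-0.0291


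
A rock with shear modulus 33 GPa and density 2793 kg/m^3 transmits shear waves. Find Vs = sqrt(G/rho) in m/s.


Convert G to Pa: G = 33e9 Pa
Compute G/rho = 33e9 / 2793 = 11815252.4168
Vs = sqrt(11815252.4168) = 3437.33 m/s

3437.33


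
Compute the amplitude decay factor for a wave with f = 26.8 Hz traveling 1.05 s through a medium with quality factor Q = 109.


pi*f*t/Q = pi*26.8*1.05/109 = 0.81105
A/A0 = exp(-0.81105) = 0.444391

0.444391


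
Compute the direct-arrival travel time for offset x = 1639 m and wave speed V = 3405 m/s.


t = x / V
= 1639 / 3405
= 0.4814 s

0.4814


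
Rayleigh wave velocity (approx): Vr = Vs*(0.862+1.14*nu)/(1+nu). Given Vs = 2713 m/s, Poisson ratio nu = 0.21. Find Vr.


Numerator factor = 0.862 + 1.14*0.21 = 1.1014
Denominator = 1 + 0.21 = 1.21
Vr = 2713 * 1.1014 / 1.21 = 2469.5 m/s

2469.5


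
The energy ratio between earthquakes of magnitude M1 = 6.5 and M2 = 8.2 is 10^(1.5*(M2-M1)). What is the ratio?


M2 - M1 = 8.2 - 6.5 = 1.7
1.5 * 1.7 = 2.55
ratio = 10^2.55 = 354.81

354.81


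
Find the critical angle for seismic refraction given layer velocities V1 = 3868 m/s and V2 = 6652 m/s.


V1/V2 = 3868/6652 = 0.581479
theta_c = arcsin(0.581479) = 35.5547 degrees

35.5547


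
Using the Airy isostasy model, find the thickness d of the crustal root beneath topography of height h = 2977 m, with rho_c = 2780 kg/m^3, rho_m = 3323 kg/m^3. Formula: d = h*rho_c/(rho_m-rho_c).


rho_m - rho_c = 3323 - 2780 = 543
d = 2977 * 2780 / 543
= 8276060 / 543
= 15241.36 m

15241.36


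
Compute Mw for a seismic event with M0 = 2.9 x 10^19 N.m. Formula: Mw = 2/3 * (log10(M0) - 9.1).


log10(M0) = log10(2.9 x 10^19) = 19.4624
Mw = 2/3 * (19.4624 - 9.1)
= 2/3 * 10.3624
= 6.91

6.91


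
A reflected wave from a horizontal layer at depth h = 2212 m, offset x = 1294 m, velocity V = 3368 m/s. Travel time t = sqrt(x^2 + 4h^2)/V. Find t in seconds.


x^2 + 4h^2 = 1294^2 + 4*2212^2 = 1674436 + 19571776 = 21246212
sqrt(21246212) = 4609.3613
t = 4609.3613 / 3368 = 1.3686 s

1.3686


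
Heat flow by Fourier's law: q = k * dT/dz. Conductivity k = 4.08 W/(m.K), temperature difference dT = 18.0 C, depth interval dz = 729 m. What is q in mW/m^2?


q = k * dT / dz * 1000
= 4.08 * 18.0 / 729 * 1000
= 0.100741 * 1000
= 100.7407 mW/m^2

100.7407


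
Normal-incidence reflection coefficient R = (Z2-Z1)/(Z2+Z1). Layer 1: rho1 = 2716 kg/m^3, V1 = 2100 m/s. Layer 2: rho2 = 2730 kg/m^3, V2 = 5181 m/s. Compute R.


Z1 = 2716 * 2100 = 5703600
Z2 = 2730 * 5181 = 14144130
R = (14144130 - 5703600) / (14144130 + 5703600) = 8440530 / 19847730 = 0.4253

0.4253


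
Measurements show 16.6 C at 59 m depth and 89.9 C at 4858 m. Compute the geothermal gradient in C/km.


dT = 89.9 - 16.6 = 73.3 C
dz = 4858 - 59 = 4799 m
gradient = dT/dz * 1000 = 73.3/4799 * 1000 = 15.274 C/km

15.274


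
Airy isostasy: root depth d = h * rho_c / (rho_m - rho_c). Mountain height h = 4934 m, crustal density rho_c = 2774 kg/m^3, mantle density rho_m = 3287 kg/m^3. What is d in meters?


rho_m - rho_c = 3287 - 2774 = 513
d = 4934 * 2774 / 513
= 13686916 / 513
= 26680.15 m

26680.15


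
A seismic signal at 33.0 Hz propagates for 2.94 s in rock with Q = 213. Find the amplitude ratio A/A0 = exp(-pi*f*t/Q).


pi*f*t/Q = pi*33.0*2.94/213 = 1.430973
A/A0 = exp(-1.430973) = 0.239076

0.239076


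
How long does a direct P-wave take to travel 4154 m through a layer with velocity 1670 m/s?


t = x / V
= 4154 / 1670
= 2.4874 s

2.4874


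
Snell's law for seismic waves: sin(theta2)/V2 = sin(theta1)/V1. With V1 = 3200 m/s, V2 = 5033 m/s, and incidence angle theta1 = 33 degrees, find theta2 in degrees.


sin(theta1) = sin(33 deg) = 0.544639
sin(theta2) = V2/V1 * sin(theta1) = 5033/3200 * 0.544639 = 0.856615
theta2 = arcsin(0.856615) = 58.9386 degrees

58.9386


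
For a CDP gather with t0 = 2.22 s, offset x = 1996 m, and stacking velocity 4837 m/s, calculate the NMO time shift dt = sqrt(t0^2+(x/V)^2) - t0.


x/Vnmo = 1996/4837 = 0.412652
(x/Vnmo)^2 = 0.170282
t0^2 = 4.9284
sqrt(4.9284 + 0.170282) = 2.258026
dt = 2.258026 - 2.22 = 0.038026

0.038026


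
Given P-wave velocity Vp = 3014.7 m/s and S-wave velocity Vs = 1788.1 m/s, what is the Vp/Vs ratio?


Vp/Vs = 3014.7 / 1788.1
= 1.686

1.686


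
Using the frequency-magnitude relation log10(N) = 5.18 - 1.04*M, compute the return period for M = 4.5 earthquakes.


log10(N) = 5.18 - 1.04*4.5 = 0.5
N = 10^0.5 = 3.162278
T = 1/N = 1/3.162278 = 0.3162 years

0.3162


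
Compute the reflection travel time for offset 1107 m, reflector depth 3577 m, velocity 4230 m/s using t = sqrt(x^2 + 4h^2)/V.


x^2 + 4h^2 = 1107^2 + 4*3577^2 = 1225449 + 51179716 = 52405165
sqrt(52405165) = 7239.1412
t = 7239.1412 / 4230 = 1.7114 s

1.7114


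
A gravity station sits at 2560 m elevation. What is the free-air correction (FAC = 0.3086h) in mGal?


FAC = 0.3086 * h
= 0.3086 * 2560
= 790.016 mGal

790.016


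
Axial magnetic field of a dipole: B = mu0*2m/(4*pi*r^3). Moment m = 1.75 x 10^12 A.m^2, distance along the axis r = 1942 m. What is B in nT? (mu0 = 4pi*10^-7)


m = 1.75 x 10^12 = 1750000000000 A.m^2
2m = 3500000000000 A.m^2
r^3 = 1942^3 = 7323988888
B = (4pi*10^-7) * 3500000000000 / (4*pi * 7323988888) * 1e9
= 4398229.715026 / 92035958742.06 * 1e9
= 47788.1664 nT

47788.1664


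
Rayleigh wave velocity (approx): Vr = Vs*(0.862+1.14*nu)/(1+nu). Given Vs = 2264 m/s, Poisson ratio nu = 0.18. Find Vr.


Numerator factor = 0.862 + 1.14*0.18 = 1.0672
Denominator = 1 + 0.18 = 1.18
Vr = 2264 * 1.0672 / 1.18 = 2047.58 m/s

2047.58


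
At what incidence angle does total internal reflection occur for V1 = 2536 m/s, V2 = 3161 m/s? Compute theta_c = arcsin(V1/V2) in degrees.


V1/V2 = 2536/3161 = 0.802278
theta_c = arcsin(0.802278) = 53.3482 degrees

53.3482


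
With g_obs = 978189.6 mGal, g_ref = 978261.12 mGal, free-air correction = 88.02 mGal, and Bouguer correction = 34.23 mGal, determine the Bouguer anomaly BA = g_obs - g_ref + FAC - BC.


BA = g_obs - g_ref + FAC - BC
= 978189.6 - 978261.12 + 88.02 - 34.23
= -17.73 mGal

-17.73


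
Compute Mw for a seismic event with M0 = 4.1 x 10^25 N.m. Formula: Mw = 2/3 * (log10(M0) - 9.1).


log10(M0) = log10(4.1 x 10^25) = 25.6128
Mw = 2/3 * (25.6128 - 9.1)
= 2/3 * 16.5128
= 11.01

11.01


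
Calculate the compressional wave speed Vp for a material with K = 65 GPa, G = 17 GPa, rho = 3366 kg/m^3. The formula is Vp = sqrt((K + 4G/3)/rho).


First compute the effective modulus:
K + 4G/3 = 65e9 + 4*17e9/3 = 87666666666.67 Pa
Then divide by density:
87666666666.67 / 3366 = 26044761.3389 Pa/(kg/m^3)
Take the square root:
Vp = sqrt(26044761.3389) = 5103.41 m/s

5103.41


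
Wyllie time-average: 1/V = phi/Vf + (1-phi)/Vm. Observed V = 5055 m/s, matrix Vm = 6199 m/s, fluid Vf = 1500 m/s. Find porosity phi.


1/V - 1/Vm = 1/5055 - 1/6199 = 3.651e-05
1/Vf - 1/Vm = 1/1500 - 1/6199 = 0.00050535
phi = 3.651e-05 / 0.00050535 = 0.0722

0.0722


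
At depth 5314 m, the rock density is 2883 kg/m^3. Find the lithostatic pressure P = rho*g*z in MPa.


P = rho * g * z / 1e6
= 2883 * 9.81 * 5314 / 1e6
= 150291770.22 / 1e6
= 150.2918 MPa

150.2918


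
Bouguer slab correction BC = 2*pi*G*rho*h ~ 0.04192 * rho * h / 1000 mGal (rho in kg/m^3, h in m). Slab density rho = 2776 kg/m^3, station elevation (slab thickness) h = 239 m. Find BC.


BC = 0.04192 * rho * h / 1000
= 0.04192 * 2776 * 239 / 1000
= 27.8124 mGal

27.8124


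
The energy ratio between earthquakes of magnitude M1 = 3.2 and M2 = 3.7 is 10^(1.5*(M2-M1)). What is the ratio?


M2 - M1 = 3.7 - 3.2 = 0.5
1.5 * 0.5 = 0.75
ratio = 10^0.75 = 5.62

5.62


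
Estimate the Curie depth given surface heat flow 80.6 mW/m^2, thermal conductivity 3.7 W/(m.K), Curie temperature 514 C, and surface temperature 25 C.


T_Curie - T_surf = 514 - 25 = 489 C
Convert q to W/m^2: 80.6 mW/m^2 = 0.0806 W/m^2
d = 489 * 3.7 / 0.0806 = 22447.89 m

22447.89


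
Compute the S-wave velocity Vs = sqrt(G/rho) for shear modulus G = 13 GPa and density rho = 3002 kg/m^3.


Convert G to Pa: G = 13e9 Pa
Compute G/rho = 13e9 / 3002 = 4330446.3691
Vs = sqrt(4330446.3691) = 2080.97 m/s

2080.97


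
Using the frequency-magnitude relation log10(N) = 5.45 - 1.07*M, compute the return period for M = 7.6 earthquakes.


log10(N) = 5.45 - 1.07*7.6 = -2.682
N = 10^-2.682 = 0.00208
T = 1/N = 1/0.00208 = 480.8393 years

480.8393


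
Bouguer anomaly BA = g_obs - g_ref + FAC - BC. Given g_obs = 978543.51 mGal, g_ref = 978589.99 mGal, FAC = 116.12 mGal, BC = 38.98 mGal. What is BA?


BA = g_obs - g_ref + FAC - BC
= 978543.51 - 978589.99 + 116.12 - 38.98
= 30.66 mGal

30.66


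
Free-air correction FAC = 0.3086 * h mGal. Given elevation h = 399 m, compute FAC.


FAC = 0.3086 * h
= 0.3086 * 399
= 123.1314 mGal

123.1314


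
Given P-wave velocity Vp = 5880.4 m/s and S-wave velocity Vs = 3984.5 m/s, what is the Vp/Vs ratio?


Vp/Vs = 5880.4 / 3984.5
= 1.4758

1.4758


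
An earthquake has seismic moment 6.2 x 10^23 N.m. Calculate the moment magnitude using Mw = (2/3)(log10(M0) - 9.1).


log10(M0) = log10(6.2 x 10^23) = 23.7924
Mw = 2/3 * (23.7924 - 9.1)
= 2/3 * 14.6924
= 9.79

9.79


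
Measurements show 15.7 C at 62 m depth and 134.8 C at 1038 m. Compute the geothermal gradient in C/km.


dT = 134.8 - 15.7 = 119.1 C
dz = 1038 - 62 = 976 m
gradient = dT/dz * 1000 = 119.1/976 * 1000 = 122.0287 C/km

122.0287


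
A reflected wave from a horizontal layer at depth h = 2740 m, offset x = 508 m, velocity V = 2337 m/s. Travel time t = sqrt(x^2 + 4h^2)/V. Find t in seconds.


x^2 + 4h^2 = 508^2 + 4*2740^2 = 258064 + 30030400 = 30288464
sqrt(30288464) = 5503.4956
t = 5503.4956 / 2337 = 2.3549 s

2.3549


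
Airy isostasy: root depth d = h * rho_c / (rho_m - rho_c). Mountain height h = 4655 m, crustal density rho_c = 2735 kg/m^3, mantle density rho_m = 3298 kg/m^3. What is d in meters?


rho_m - rho_c = 3298 - 2735 = 563
d = 4655 * 2735 / 563
= 12731425 / 563
= 22613.54 m

22613.54


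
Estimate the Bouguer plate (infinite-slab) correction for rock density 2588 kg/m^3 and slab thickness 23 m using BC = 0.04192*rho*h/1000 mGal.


BC = 0.04192 * rho * h / 1000
= 0.04192 * 2588 * 23 / 1000
= 2.4952 mGal

2.4952


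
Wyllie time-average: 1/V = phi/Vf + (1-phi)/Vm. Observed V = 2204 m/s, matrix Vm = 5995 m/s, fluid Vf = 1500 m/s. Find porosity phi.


1/V - 1/Vm = 1/2204 - 1/5995 = 0.00028691
1/Vf - 1/Vm = 1/1500 - 1/5995 = 0.00049986
phi = 0.00028691 / 0.00049986 = 0.574

0.574


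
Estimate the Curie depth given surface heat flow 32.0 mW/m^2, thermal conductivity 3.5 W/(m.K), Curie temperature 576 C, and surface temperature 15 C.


T_Curie - T_surf = 576 - 15 = 561 C
Convert q to W/m^2: 32.0 mW/m^2 = 0.032 W/m^2
d = 561 * 3.5 / 0.032 = 61359.38 m

61359.38


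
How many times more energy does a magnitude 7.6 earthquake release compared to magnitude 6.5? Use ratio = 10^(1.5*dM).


M2 - M1 = 7.6 - 6.5 = 1.1
1.5 * 1.1 = 1.65
ratio = 10^1.65 = 44.67

44.67


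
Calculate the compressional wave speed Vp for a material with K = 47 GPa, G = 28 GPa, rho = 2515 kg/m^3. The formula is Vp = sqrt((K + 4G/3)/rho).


First compute the effective modulus:
K + 4G/3 = 47e9 + 4*28e9/3 = 84333333333.33 Pa
Then divide by density:
84333333333.33 / 2515 = 33532140.4904 Pa/(kg/m^3)
Take the square root:
Vp = sqrt(33532140.4904) = 5790.69 m/s

5790.69


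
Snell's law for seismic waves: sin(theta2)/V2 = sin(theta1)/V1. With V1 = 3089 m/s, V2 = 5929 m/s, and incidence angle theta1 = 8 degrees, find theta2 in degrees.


sin(theta1) = sin(8 deg) = 0.139173
sin(theta2) = V2/V1 * sin(theta1) = 5929/3089 * 0.139173 = 0.267128
theta2 = arcsin(0.267128) = 15.4934 degrees

15.4934


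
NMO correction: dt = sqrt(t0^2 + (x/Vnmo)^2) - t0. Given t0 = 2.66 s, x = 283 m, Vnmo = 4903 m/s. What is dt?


x/Vnmo = 283/4903 = 0.05772
(x/Vnmo)^2 = 0.003332
t0^2 = 7.0756
sqrt(7.0756 + 0.003332) = 2.660626
dt = 2.660626 - 2.66 = 0.000626

6.260000e-04


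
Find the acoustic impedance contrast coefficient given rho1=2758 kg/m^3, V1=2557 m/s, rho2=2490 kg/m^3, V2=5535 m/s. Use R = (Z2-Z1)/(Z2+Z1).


Z1 = 2758 * 2557 = 7052206
Z2 = 2490 * 5535 = 13782150
R = (13782150 - 7052206) / (13782150 + 7052206) = 6729944 / 20834356 = 0.323

0.323


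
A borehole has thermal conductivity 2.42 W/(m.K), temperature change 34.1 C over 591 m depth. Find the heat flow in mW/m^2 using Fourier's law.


q = k * dT / dz * 1000
= 2.42 * 34.1 / 591 * 1000
= 0.139631 * 1000
= 139.6311 mW/m^2

139.6311


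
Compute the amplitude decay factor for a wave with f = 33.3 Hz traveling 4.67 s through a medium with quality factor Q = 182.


pi*f*t/Q = pi*33.3*4.67/182 = 2.684353
A/A0 = exp(-2.684353) = 0.068265

0.068265


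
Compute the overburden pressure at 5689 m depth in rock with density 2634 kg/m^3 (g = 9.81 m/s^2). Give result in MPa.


P = rho * g * z / 1e6
= 2634 * 9.81 * 5689 / 1e6
= 147001143.06 / 1e6
= 147.0011 MPa

147.0011


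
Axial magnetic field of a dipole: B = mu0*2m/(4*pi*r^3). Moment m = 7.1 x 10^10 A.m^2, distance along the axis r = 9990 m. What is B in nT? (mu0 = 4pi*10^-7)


m = 7.1 x 10^10 = 71000000000 A.m^2
2m = 142000000000 A.m^2
r^3 = 9990^3 = 997002999000
B = (4pi*10^-7) * 142000000000 / (4*pi * 997002999000) * 1e9
= 178442.462724 / 12528709189061.57 * 1e9
= 14.2427 nT

14.2427


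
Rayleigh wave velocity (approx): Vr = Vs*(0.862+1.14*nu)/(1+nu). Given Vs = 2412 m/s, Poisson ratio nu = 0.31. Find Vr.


Numerator factor = 0.862 + 1.14*0.31 = 1.2154
Denominator = 1 + 0.31 = 1.31
Vr = 2412 * 1.2154 / 1.31 = 2237.82 m/s

2237.82


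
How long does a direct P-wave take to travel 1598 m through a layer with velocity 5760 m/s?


t = x / V
= 1598 / 5760
= 0.2774 s

0.2774


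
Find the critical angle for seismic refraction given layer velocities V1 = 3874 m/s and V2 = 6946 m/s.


V1/V2 = 3874/6946 = 0.557731
theta_c = arcsin(0.557731) = 33.899 degrees

33.899


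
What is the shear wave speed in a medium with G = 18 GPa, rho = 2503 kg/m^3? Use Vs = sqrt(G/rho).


Convert G to Pa: G = 18e9 Pa
Compute G/rho = 18e9 / 2503 = 7191370.3556
Vs = sqrt(7191370.3556) = 2681.67 m/s

2681.67


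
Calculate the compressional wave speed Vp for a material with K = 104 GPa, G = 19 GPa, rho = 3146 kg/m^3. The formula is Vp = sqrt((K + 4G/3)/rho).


First compute the effective modulus:
K + 4G/3 = 104e9 + 4*19e9/3 = 129333333333.33 Pa
Then divide by density:
129333333333.33 / 3146 = 41110404.7468 Pa/(kg/m^3)
Take the square root:
Vp = sqrt(41110404.7468) = 6411.74 m/s

6411.74


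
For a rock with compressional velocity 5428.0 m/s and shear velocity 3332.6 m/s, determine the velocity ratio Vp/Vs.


Vp/Vs = 5428.0 / 3332.6
= 1.6288

1.6288


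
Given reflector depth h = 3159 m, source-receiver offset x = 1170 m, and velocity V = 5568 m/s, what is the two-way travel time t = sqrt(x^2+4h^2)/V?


x^2 + 4h^2 = 1170^2 + 4*3159^2 = 1368900 + 39917124 = 41286024
sqrt(41286024) = 6425.4201
t = 6425.4201 / 5568 = 1.154 s

1.154


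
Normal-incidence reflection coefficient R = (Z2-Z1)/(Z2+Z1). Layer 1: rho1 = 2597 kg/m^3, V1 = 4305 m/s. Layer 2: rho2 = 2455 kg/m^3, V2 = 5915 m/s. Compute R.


Z1 = 2597 * 4305 = 11180085
Z2 = 2455 * 5915 = 14521325
R = (14521325 - 11180085) / (14521325 + 11180085) = 3341240 / 25701410 = 0.13

0.13


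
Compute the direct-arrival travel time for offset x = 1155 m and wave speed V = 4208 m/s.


t = x / V
= 1155 / 4208
= 0.2745 s

0.2745


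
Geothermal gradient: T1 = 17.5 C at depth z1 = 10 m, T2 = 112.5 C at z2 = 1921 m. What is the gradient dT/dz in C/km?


dT = 112.5 - 17.5 = 95.0 C
dz = 1921 - 10 = 1911 m
gradient = dT/dz * 1000 = 95.0/1911 * 1000 = 49.7122 C/km

49.7122


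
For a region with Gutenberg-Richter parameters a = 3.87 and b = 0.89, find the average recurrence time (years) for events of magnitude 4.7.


log10(N) = 3.87 - 0.89*4.7 = -0.313
N = 10^-0.313 = 0.486407
T = 1/N = 1/0.486407 = 2.0559 years

2.0559


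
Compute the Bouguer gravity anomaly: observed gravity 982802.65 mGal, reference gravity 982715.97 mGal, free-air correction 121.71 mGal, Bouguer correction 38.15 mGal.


BA = g_obs - g_ref + FAC - BC
= 982802.65 - 982715.97 + 121.71 - 38.15
= 170.24 mGal

170.24


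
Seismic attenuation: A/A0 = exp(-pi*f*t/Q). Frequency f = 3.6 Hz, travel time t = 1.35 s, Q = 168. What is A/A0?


pi*f*t/Q = pi*3.6*1.35/168 = 0.090882
A/A0 = exp(-0.090882) = 0.913126

0.913126


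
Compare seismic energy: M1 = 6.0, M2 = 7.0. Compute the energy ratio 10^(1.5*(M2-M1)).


M2 - M1 = 7.0 - 6.0 = 1.0
1.5 * 1.0 = 1.5
ratio = 10^1.5 = 31.62

31.62


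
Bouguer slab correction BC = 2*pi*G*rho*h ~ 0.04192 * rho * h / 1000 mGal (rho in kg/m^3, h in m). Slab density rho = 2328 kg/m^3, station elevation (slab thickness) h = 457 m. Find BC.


BC = 0.04192 * rho * h / 1000
= 0.04192 * 2328 * 457 / 1000
= 44.5985 mGal

44.5985


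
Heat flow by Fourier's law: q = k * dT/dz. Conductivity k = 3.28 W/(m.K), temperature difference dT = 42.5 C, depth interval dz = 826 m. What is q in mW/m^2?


q = k * dT / dz * 1000
= 3.28 * 42.5 / 826 * 1000
= 0.168765 * 1000
= 168.7651 mW/m^2

168.7651


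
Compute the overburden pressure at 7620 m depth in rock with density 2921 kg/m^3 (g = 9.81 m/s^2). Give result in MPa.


P = rho * g * z / 1e6
= 2921 * 9.81 * 7620 / 1e6
= 218351176.2 / 1e6
= 218.3512 MPa

218.3512


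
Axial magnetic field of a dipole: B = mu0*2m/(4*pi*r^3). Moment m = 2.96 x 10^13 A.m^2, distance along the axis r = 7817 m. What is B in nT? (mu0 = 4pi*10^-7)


m = 2.96 x 10^13 = 29600000000000 A.m^2
2m = 59200000000000 A.m^2
r^3 = 7817^3 = 477661607513
B = (4pi*10^-7) * 59200000000000 / (4*pi * 477661607513) * 1e9
= 74392914.037006 / 6002472788258.93 * 1e9
= 12393.7112 nT

12393.7112


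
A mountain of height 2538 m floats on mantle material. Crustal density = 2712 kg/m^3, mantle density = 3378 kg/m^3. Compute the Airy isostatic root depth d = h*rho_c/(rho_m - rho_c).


rho_m - rho_c = 3378 - 2712 = 666
d = 2538 * 2712 / 666
= 6883056 / 666
= 10334.92 m

10334.92


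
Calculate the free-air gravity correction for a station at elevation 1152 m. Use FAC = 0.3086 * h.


FAC = 0.3086 * h
= 0.3086 * 1152
= 355.5072 mGal

355.5072


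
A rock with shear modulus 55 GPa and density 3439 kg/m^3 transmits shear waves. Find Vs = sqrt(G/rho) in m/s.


Convert G to Pa: G = 55e9 Pa
Compute G/rho = 55e9 / 3439 = 15993021.2271
Vs = sqrt(15993021.2271) = 3999.13 m/s

3999.13


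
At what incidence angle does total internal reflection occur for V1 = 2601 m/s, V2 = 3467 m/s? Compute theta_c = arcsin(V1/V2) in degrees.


V1/V2 = 2601/3467 = 0.750216
theta_c = arcsin(0.750216) = 48.6091 degrees

48.6091


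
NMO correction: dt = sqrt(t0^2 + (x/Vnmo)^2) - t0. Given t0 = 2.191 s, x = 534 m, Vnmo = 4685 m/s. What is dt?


x/Vnmo = 534/4685 = 0.113981
(x/Vnmo)^2 = 0.012992
t0^2 = 4.800481
sqrt(4.800481 + 0.012992) = 2.193963
dt = 2.193963 - 2.191 = 0.002963

0.002963


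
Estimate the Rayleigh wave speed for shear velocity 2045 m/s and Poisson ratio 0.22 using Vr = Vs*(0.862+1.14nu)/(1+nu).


Numerator factor = 0.862 + 1.14*0.22 = 1.1128
Denominator = 1 + 0.22 = 1.22
Vr = 2045 * 1.1128 / 1.22 = 1865.31 m/s

1865.31


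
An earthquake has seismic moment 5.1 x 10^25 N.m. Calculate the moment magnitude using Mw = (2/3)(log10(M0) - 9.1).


log10(M0) = log10(5.1 x 10^25) = 25.7076
Mw = 2/3 * (25.7076 - 9.1)
= 2/3 * 16.6076
= 11.07

11.07


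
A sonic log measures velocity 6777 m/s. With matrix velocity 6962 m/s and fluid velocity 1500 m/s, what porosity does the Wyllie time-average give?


1/V - 1/Vm = 1/6777 - 1/6962 = 3.92e-06
1/Vf - 1/Vm = 1/1500 - 1/6962 = 0.00052303
phi = 3.92e-06 / 0.00052303 = 0.0075

0.0075


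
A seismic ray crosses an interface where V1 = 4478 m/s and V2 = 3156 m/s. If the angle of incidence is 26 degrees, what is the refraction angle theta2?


sin(theta1) = sin(26 deg) = 0.438371
sin(theta2) = V2/V1 * sin(theta1) = 3156/4478 * 0.438371 = 0.308955
theta2 = arcsin(0.308955) = 17.9962 degrees

17.9962


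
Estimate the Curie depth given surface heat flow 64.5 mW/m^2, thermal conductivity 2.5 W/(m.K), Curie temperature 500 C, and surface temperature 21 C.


T_Curie - T_surf = 500 - 21 = 479 C
Convert q to W/m^2: 64.5 mW/m^2 = 0.0645 W/m^2
d = 479 * 2.5 / 0.0645 = 18565.89 m

18565.89


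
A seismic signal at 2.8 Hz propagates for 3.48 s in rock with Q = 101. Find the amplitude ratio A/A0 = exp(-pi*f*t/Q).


pi*f*t/Q = pi*2.8*3.48/101 = 0.303086
A/A0 = exp(-0.303086) = 0.738536

0.738536


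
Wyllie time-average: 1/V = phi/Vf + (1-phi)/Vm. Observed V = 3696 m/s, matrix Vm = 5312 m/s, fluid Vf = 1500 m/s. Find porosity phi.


1/V - 1/Vm = 1/3696 - 1/5312 = 8.231e-05
1/Vf - 1/Vm = 1/1500 - 1/5312 = 0.00047841
phi = 8.231e-05 / 0.00047841 = 0.172

0.172


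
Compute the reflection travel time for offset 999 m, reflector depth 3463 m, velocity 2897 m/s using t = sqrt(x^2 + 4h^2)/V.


x^2 + 4h^2 = 999^2 + 4*3463^2 = 998001 + 47969476 = 48967477
sqrt(48967477) = 6997.6765
t = 6997.6765 / 2897 = 2.4155 s

2.4155


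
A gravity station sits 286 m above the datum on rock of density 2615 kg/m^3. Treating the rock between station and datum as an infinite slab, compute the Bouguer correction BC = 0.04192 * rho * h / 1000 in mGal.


BC = 0.04192 * rho * h / 1000
= 0.04192 * 2615 * 286 / 1000
= 31.3515 mGal

31.3515


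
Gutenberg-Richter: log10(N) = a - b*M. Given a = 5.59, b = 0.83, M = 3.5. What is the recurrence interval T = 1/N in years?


log10(N) = 5.59 - 0.83*3.5 = 2.685
N = 10^2.685 = 484.172368
T = 1/N = 1/484.172368 = 0.0021 years

0.0021


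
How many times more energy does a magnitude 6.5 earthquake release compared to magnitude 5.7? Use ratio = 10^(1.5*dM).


M2 - M1 = 6.5 - 5.7 = 0.8
1.5 * 0.8 = 1.2
ratio = 10^1.2 = 15.85

15.85


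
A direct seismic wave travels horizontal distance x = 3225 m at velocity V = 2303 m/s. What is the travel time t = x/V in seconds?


t = x / V
= 3225 / 2303
= 1.4003 s

1.4003


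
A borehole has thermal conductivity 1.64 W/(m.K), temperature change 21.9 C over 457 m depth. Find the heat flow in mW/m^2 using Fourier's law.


q = k * dT / dz * 1000
= 1.64 * 21.9 / 457 * 1000
= 0.078591 * 1000
= 78.5908 mW/m^2

78.5908


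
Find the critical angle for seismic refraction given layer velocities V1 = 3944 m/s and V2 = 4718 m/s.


V1/V2 = 3944/4718 = 0.835947
theta_c = arcsin(0.835947) = 56.7146 degrees

56.7146


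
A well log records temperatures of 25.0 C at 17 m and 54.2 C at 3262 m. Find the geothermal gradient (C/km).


dT = 54.2 - 25.0 = 29.2 C
dz = 3262 - 17 = 3245 m
gradient = dT/dz * 1000 = 29.2/3245 * 1000 = 8.9985 C/km

8.9985


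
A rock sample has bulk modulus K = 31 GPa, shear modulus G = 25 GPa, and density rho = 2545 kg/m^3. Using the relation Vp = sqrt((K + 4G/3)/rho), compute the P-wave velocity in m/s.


First compute the effective modulus:
K + 4G/3 = 31e9 + 4*25e9/3 = 64333333333.33 Pa
Then divide by density:
64333333333.33 / 2545 = 25278323.5102 Pa/(kg/m^3)
Take the square root:
Vp = sqrt(25278323.5102) = 5027.76 m/s

5027.76


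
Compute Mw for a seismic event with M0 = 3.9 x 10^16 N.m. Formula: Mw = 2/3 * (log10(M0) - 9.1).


log10(M0) = log10(3.9 x 10^16) = 16.5911
Mw = 2/3 * (16.5911 - 9.1)
= 2/3 * 7.4911
= 4.99

4.99


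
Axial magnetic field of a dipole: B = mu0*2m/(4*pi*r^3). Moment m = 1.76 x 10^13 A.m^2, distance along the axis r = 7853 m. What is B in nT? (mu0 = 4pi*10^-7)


m = 1.76 x 10^13 = 17600000000000 A.m^2
2m = 35200000000000 A.m^2
r^3 = 7853^3 = 484291439477
B = (4pi*10^-7) * 35200000000000 / (4*pi * 484291439477) * 1e9
= 44233624.562544 / 6085785713829.48 * 1e9
= 7268.3507 nT

7268.3507


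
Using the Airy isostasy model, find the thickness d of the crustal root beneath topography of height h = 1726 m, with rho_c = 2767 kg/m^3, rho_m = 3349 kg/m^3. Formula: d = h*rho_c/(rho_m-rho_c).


rho_m - rho_c = 3349 - 2767 = 582
d = 1726 * 2767 / 582
= 4775842 / 582
= 8205.91 m

8205.91


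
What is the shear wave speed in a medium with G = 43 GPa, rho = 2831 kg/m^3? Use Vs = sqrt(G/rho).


Convert G to Pa: G = 43e9 Pa
Compute G/rho = 43e9 / 2831 = 15188979.1593
Vs = sqrt(15188979.1593) = 3897.3 m/s

3897.3


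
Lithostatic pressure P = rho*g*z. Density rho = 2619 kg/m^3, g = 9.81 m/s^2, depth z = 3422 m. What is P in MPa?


P = rho * g * z / 1e6
= 2619 * 9.81 * 3422 / 1e6
= 87919358.58 / 1e6
= 87.9194 MPa

87.9194


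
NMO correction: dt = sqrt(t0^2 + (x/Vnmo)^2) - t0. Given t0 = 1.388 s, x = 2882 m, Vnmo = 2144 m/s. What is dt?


x/Vnmo = 2882/2144 = 1.344216
(x/Vnmo)^2 = 1.806918
t0^2 = 1.926544
sqrt(1.926544 + 1.806918) = 1.932217
dt = 1.932217 - 1.388 = 0.544217

0.544217


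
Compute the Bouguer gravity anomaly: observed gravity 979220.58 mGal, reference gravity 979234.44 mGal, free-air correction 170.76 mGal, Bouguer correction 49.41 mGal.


BA = g_obs - g_ref + FAC - BC
= 979220.58 - 979234.44 + 170.76 - 49.41
= 107.49 mGal

107.49


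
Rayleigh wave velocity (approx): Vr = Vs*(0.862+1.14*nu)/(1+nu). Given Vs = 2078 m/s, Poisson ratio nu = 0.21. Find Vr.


Numerator factor = 0.862 + 1.14*0.21 = 1.1014
Denominator = 1 + 0.21 = 1.21
Vr = 2078 * 1.1014 / 1.21 = 1891.5 m/s

1891.5


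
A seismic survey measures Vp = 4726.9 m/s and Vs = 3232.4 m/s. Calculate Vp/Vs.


Vp/Vs = 4726.9 / 3232.4
= 1.4623

1.4623


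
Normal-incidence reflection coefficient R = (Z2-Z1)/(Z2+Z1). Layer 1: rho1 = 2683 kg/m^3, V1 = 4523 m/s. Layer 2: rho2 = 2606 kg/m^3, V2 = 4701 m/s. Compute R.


Z1 = 2683 * 4523 = 12135209
Z2 = 2606 * 4701 = 12250806
R = (12250806 - 12135209) / (12250806 + 12135209) = 115597 / 24386015 = 0.0047

0.0047


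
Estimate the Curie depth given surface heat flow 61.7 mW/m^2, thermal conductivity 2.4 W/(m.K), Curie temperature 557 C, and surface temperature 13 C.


T_Curie - T_surf = 557 - 13 = 544 C
Convert q to W/m^2: 61.7 mW/m^2 = 0.0617 W/m^2
d = 544 * 2.4 / 0.0617 = 21160.45 m

21160.45


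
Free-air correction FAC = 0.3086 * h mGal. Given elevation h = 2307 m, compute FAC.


FAC = 0.3086 * h
= 0.3086 * 2307
= 711.9402 mGal

711.9402


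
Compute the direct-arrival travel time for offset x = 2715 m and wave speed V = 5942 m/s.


t = x / V
= 2715 / 5942
= 0.4569 s

0.4569


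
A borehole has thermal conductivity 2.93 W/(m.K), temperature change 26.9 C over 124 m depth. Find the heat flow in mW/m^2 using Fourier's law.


q = k * dT / dz * 1000
= 2.93 * 26.9 / 124 * 1000
= 0.635621 * 1000
= 635.621 mW/m^2

635.621


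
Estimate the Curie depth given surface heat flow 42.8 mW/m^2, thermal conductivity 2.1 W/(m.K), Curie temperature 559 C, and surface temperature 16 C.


T_Curie - T_surf = 559 - 16 = 543 C
Convert q to W/m^2: 42.8 mW/m^2 = 0.0428 W/m^2
d = 543 * 2.1 / 0.0428 = 26642.52 m

26642.52


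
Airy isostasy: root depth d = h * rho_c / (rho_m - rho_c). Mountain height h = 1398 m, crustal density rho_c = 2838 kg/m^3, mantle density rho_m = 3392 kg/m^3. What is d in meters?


rho_m - rho_c = 3392 - 2838 = 554
d = 1398 * 2838 / 554
= 3967524 / 554
= 7161.6 m

7161.6


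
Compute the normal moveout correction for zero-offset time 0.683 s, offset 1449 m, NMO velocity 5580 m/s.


x/Vnmo = 1449/5580 = 0.259677
(x/Vnmo)^2 = 0.067432
t0^2 = 0.466489
sqrt(0.466489 + 0.067432) = 0.730699
dt = 0.730699 - 0.683 = 0.047699

0.047699


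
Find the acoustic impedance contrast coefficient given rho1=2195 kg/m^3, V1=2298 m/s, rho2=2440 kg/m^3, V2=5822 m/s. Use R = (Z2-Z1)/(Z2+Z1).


Z1 = 2195 * 2298 = 5044110
Z2 = 2440 * 5822 = 14205680
R = (14205680 - 5044110) / (14205680 + 5044110) = 9161570 / 19249790 = 0.4759

0.4759


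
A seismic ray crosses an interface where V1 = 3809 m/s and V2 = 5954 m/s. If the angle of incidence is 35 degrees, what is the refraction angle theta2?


sin(theta1) = sin(35 deg) = 0.573576
sin(theta2) = V2/V1 * sin(theta1) = 5954/3809 * 0.573576 = 0.89658
theta2 = arcsin(0.89658) = 63.7121 degrees

63.7121


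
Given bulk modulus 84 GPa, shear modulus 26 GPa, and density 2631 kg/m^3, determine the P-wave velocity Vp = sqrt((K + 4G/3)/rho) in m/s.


First compute the effective modulus:
K + 4G/3 = 84e9 + 4*26e9/3 = 118666666666.67 Pa
Then divide by density:
118666666666.67 / 2631 = 45103256.0497 Pa/(kg/m^3)
Take the square root:
Vp = sqrt(45103256.0497) = 6715.9 m/s

6715.9


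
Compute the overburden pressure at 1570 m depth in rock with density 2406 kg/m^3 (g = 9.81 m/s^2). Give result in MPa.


P = rho * g * z / 1e6
= 2406 * 9.81 * 1570 / 1e6
= 37056490.2 / 1e6
= 37.0565 MPa

37.0565


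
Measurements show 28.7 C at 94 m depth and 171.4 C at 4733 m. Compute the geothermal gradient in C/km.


dT = 171.4 - 28.7 = 142.7 C
dz = 4733 - 94 = 4639 m
gradient = dT/dz * 1000 = 142.7/4639 * 1000 = 30.7609 C/km

30.7609


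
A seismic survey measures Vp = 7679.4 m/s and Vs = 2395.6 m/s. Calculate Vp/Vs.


Vp/Vs = 7679.4 / 2395.6
= 3.2056

3.2056


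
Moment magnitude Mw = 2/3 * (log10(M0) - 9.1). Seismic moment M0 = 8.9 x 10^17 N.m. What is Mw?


log10(M0) = log10(8.9 x 10^17) = 17.9494
Mw = 2/3 * (17.9494 - 9.1)
= 2/3 * 8.8494
= 5.9

5.9


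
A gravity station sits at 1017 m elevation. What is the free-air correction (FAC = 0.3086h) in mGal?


FAC = 0.3086 * h
= 0.3086 * 1017
= 313.8462 mGal

313.8462


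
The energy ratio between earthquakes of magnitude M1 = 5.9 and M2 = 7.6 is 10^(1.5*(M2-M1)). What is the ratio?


M2 - M1 = 7.6 - 5.9 = 1.7
1.5 * 1.7 = 2.55
ratio = 10^2.55 = 354.81

354.81


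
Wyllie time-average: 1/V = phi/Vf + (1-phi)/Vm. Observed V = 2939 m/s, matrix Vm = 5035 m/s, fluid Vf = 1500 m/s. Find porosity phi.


1/V - 1/Vm = 1/2939 - 1/5035 = 0.00014164
1/Vf - 1/Vm = 1/1500 - 1/5035 = 0.00046806
phi = 0.00014164 / 0.00046806 = 0.3026

0.3026
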